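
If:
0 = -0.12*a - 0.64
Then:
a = -5.33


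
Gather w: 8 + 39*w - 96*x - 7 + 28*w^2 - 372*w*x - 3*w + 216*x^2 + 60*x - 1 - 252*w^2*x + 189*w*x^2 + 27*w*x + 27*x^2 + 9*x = w^2*(28 - 252*x) + w*(189*x^2 - 345*x + 36) + 243*x^2 - 27*x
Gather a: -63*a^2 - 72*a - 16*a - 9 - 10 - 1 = -63*a^2 - 88*a - 20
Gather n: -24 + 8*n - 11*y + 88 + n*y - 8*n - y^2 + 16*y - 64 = n*y - y^2 + 5*y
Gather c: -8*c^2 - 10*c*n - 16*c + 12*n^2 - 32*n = -8*c^2 + c*(-10*n - 16) + 12*n^2 - 32*n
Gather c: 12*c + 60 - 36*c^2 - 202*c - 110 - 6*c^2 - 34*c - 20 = -42*c^2 - 224*c - 70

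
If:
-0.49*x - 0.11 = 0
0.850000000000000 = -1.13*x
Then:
No Solution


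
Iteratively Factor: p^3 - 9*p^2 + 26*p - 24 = (p - 2)*(p^2 - 7*p + 12) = (p - 3)*(p - 2)*(p - 4)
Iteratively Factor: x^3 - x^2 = (x)*(x^2 - x) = x*(x - 1)*(x)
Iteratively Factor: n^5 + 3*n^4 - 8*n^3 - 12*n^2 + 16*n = (n - 1)*(n^4 + 4*n^3 - 4*n^2 - 16*n) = n*(n - 1)*(n^3 + 4*n^2 - 4*n - 16) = n*(n - 2)*(n - 1)*(n^2 + 6*n + 8) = n*(n - 2)*(n - 1)*(n + 2)*(n + 4)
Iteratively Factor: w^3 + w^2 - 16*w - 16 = (w - 4)*(w^2 + 5*w + 4) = (w - 4)*(w + 1)*(w + 4)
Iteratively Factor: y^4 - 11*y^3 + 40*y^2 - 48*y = (y)*(y^3 - 11*y^2 + 40*y - 48) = y*(y - 4)*(y^2 - 7*y + 12) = y*(y - 4)*(y - 3)*(y - 4)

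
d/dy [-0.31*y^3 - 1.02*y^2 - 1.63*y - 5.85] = -0.93*y^2 - 2.04*y - 1.63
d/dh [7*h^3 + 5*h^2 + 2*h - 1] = 21*h^2 + 10*h + 2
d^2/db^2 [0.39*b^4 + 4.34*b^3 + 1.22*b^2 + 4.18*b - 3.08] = 4.68*b^2 + 26.04*b + 2.44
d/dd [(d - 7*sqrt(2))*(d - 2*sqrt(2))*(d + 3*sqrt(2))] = 3*d^2 - 12*sqrt(2)*d - 26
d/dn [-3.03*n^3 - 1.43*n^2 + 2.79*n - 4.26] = -9.09*n^2 - 2.86*n + 2.79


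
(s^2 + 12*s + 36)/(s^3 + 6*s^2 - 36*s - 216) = 1/(s - 6)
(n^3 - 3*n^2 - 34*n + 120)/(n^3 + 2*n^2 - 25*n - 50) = (n^2 + 2*n - 24)/(n^2 + 7*n + 10)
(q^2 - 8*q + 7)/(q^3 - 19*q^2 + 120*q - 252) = (q - 1)/(q^2 - 12*q + 36)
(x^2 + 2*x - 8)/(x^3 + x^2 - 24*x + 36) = (x + 4)/(x^2 + 3*x - 18)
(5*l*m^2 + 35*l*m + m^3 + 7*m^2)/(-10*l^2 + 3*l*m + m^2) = m*(-m - 7)/(2*l - m)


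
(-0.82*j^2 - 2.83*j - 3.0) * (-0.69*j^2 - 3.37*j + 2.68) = 0.5658*j^4 + 4.7161*j^3 + 9.4095*j^2 + 2.5256*j - 8.04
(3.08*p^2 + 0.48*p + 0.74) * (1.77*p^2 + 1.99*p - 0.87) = 5.4516*p^4 + 6.9788*p^3 - 0.4146*p^2 + 1.055*p - 0.6438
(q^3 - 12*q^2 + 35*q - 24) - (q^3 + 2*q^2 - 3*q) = -14*q^2 + 38*q - 24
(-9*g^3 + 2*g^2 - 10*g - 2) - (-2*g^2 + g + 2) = -9*g^3 + 4*g^2 - 11*g - 4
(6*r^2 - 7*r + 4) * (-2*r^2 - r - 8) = -12*r^4 + 8*r^3 - 49*r^2 + 52*r - 32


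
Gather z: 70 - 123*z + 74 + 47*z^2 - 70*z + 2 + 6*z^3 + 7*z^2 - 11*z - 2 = 6*z^3 + 54*z^2 - 204*z + 144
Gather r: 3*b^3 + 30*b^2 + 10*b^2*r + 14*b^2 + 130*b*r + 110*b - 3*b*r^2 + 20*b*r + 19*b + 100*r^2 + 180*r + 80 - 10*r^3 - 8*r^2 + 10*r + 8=3*b^3 + 44*b^2 + 129*b - 10*r^3 + r^2*(92 - 3*b) + r*(10*b^2 + 150*b + 190) + 88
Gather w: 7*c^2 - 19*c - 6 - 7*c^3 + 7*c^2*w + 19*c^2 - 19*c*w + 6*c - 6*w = -7*c^3 + 26*c^2 - 13*c + w*(7*c^2 - 19*c - 6) - 6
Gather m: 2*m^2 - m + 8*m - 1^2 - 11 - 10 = 2*m^2 + 7*m - 22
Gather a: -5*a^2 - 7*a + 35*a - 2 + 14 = -5*a^2 + 28*a + 12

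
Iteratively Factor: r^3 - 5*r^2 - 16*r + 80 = (r + 4)*(r^2 - 9*r + 20) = (r - 4)*(r + 4)*(r - 5)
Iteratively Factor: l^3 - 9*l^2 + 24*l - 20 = (l - 5)*(l^2 - 4*l + 4) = (l - 5)*(l - 2)*(l - 2)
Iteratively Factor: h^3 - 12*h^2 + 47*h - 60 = (h - 4)*(h^2 - 8*h + 15) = (h - 4)*(h - 3)*(h - 5)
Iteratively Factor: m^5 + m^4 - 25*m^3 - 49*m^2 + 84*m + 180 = (m + 2)*(m^4 - m^3 - 23*m^2 - 3*m + 90) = (m - 2)*(m + 2)*(m^3 + m^2 - 21*m - 45) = (m - 2)*(m + 2)*(m + 3)*(m^2 - 2*m - 15) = (m - 5)*(m - 2)*(m + 2)*(m + 3)*(m + 3)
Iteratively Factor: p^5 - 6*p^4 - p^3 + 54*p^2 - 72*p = (p + 3)*(p^4 - 9*p^3 + 26*p^2 - 24*p) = (p - 2)*(p + 3)*(p^3 - 7*p^2 + 12*p) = p*(p - 2)*(p + 3)*(p^2 - 7*p + 12) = p*(p - 4)*(p - 2)*(p + 3)*(p - 3)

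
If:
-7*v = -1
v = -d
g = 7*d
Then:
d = -1/7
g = -1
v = 1/7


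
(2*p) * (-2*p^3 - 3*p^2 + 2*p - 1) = -4*p^4 - 6*p^3 + 4*p^2 - 2*p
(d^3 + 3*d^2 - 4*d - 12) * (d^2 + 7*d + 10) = d^5 + 10*d^4 + 27*d^3 - 10*d^2 - 124*d - 120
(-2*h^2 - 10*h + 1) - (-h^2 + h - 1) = -h^2 - 11*h + 2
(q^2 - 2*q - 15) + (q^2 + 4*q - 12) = 2*q^2 + 2*q - 27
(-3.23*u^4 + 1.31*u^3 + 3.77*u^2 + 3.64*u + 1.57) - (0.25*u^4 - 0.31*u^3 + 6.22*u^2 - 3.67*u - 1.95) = -3.48*u^4 + 1.62*u^3 - 2.45*u^2 + 7.31*u + 3.52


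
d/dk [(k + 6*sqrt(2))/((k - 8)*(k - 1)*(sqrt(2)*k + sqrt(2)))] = (-sqrt(2)*k^3 - 18*k^2 + 4*sqrt(2)*k^2 + 96*k + 4*sqrt(2) + 6)/(k^6 - 16*k^5 + 62*k^4 + 32*k^3 - 127*k^2 - 16*k + 64)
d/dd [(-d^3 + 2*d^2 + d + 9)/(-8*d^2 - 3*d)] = (8*d^4 + 6*d^3 + 2*d^2 + 144*d + 27)/(d^2*(64*d^2 + 48*d + 9))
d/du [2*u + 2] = 2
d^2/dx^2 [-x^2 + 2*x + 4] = -2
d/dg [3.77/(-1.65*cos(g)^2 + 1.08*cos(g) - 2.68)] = (4.0716 - 12.441*cos(g))*sin(g)/(1.65*cos(g)^2 - 1.08*cos(g) + 2.68)^2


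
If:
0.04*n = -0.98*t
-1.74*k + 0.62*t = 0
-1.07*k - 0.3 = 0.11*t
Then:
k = -0.22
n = 14.96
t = -0.61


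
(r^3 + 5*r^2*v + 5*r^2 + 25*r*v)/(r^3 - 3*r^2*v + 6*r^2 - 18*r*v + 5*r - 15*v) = r*(r + 5*v)/(r^2 - 3*r*v + r - 3*v)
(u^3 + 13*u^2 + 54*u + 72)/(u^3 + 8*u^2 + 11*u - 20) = (u^2 + 9*u + 18)/(u^2 + 4*u - 5)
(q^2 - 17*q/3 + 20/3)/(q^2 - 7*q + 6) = (3*q^2 - 17*q + 20)/(3*(q^2 - 7*q + 6))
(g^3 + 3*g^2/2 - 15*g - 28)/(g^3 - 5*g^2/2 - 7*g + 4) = (2*g + 7)/(2*g - 1)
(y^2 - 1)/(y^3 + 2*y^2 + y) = (y - 1)/(y*(y + 1))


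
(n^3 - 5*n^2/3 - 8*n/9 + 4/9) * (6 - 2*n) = -2*n^4 + 28*n^3/3 - 74*n^2/9 - 56*n/9 + 8/3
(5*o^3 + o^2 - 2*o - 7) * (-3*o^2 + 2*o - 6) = -15*o^5 + 7*o^4 - 22*o^3 + 11*o^2 - 2*o + 42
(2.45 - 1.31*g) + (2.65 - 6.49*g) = 5.1 - 7.8*g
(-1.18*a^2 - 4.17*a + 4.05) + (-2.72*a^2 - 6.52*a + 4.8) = -3.9*a^2 - 10.69*a + 8.85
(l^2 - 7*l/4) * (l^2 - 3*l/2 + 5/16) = l^4 - 13*l^3/4 + 47*l^2/16 - 35*l/64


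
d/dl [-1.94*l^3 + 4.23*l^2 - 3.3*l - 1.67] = -5.82*l^2 + 8.46*l - 3.3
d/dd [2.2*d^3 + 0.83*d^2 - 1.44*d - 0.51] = 6.6*d^2 + 1.66*d - 1.44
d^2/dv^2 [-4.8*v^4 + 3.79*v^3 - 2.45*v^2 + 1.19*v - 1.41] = -57.6*v^2 + 22.74*v - 4.9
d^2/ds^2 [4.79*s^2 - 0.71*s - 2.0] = 9.58000000000000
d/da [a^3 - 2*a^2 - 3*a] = 3*a^2 - 4*a - 3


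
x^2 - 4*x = x*(x - 4)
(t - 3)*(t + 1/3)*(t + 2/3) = t^3 - 2*t^2 - 25*t/9 - 2/3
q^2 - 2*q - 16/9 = (q - 8/3)*(q + 2/3)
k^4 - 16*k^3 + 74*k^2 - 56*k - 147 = (k - 7)^2*(k - 3)*(k + 1)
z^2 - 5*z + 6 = (z - 3)*(z - 2)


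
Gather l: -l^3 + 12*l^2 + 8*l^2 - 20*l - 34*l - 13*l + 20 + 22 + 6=-l^3 + 20*l^2 - 67*l + 48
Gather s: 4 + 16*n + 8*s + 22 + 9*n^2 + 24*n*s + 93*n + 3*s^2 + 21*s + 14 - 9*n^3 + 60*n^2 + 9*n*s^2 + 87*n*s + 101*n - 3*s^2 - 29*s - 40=-9*n^3 + 69*n^2 + 9*n*s^2 + 111*n*s + 210*n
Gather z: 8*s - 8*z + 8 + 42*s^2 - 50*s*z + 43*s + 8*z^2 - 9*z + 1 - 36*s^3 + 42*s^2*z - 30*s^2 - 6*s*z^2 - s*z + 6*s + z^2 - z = -36*s^3 + 12*s^2 + 57*s + z^2*(9 - 6*s) + z*(42*s^2 - 51*s - 18) + 9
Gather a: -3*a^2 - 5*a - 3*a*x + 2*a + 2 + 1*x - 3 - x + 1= -3*a^2 + a*(-3*x - 3)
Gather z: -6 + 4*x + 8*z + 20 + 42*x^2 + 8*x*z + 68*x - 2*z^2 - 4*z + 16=42*x^2 + 72*x - 2*z^2 + z*(8*x + 4) + 30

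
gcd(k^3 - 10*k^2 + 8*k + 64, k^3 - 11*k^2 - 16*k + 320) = k - 8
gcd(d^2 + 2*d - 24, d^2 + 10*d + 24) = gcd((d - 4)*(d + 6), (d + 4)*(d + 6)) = d + 6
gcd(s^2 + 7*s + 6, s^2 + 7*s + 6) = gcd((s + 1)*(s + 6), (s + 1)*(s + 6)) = s^2 + 7*s + 6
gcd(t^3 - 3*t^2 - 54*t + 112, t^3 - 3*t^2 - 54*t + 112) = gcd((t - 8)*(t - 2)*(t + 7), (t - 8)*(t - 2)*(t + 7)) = t^3 - 3*t^2 - 54*t + 112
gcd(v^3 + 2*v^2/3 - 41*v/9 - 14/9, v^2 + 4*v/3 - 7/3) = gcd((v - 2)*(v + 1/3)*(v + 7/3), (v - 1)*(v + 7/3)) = v + 7/3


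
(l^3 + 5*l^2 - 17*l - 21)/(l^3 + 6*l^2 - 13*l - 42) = (l + 1)/(l + 2)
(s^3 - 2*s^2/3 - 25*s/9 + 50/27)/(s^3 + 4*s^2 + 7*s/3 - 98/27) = (9*s^2 - 25)/(9*s^2 + 42*s + 49)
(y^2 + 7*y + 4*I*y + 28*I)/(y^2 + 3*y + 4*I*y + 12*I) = (y + 7)/(y + 3)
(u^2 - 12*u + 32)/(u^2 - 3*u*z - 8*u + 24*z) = (4 - u)/(-u + 3*z)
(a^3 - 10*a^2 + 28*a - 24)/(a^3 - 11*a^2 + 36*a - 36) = (a - 2)/(a - 3)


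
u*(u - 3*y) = u^2 - 3*u*y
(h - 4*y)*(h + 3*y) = h^2 - h*y - 12*y^2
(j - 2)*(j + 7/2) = j^2 + 3*j/2 - 7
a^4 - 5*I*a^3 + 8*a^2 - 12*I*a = a*(a - 6*I)*(a - I)*(a + 2*I)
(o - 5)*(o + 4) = o^2 - o - 20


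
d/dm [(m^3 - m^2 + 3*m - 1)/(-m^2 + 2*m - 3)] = (-m^4 + 4*m^3 - 8*m^2 + 4*m - 7)/(m^4 - 4*m^3 + 10*m^2 - 12*m + 9)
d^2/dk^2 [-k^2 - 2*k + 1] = -2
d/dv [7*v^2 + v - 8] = 14*v + 1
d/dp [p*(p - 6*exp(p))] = -p*(6*exp(p) - 1) + p - 6*exp(p)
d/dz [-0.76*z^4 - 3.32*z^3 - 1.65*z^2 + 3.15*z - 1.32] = -3.04*z^3 - 9.96*z^2 - 3.3*z + 3.15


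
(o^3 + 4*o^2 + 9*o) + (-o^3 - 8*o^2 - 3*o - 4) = -4*o^2 + 6*o - 4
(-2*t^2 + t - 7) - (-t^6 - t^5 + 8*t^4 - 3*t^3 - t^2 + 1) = t^6 + t^5 - 8*t^4 + 3*t^3 - t^2 + t - 8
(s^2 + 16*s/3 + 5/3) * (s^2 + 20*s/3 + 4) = s^4 + 12*s^3 + 371*s^2/9 + 292*s/9 + 20/3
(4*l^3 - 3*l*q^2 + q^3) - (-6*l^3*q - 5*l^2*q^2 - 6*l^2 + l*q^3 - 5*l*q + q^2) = 6*l^3*q + 4*l^3 + 5*l^2*q^2 + 6*l^2 - l*q^3 - 3*l*q^2 + 5*l*q + q^3 - q^2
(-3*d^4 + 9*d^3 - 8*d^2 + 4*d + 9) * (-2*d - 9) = 6*d^5 + 9*d^4 - 65*d^3 + 64*d^2 - 54*d - 81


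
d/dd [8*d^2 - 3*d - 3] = 16*d - 3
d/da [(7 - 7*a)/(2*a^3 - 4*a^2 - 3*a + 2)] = 7*(4*a^3 - 10*a^2 + 8*a + 1)/(4*a^6 - 16*a^5 + 4*a^4 + 32*a^3 - 7*a^2 - 12*a + 4)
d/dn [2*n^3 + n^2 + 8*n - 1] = 6*n^2 + 2*n + 8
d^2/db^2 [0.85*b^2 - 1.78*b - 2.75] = 1.70000000000000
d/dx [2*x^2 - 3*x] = 4*x - 3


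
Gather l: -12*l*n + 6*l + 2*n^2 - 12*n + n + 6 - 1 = l*(6 - 12*n) + 2*n^2 - 11*n + 5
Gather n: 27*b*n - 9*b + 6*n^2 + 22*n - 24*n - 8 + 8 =-9*b + 6*n^2 + n*(27*b - 2)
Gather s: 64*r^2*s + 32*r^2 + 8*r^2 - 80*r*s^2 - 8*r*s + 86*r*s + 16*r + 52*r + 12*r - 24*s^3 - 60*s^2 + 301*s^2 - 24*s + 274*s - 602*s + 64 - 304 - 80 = 40*r^2 + 80*r - 24*s^3 + s^2*(241 - 80*r) + s*(64*r^2 + 78*r - 352) - 320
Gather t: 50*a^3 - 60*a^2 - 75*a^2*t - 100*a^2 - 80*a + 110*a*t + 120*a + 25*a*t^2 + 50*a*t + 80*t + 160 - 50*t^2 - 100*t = 50*a^3 - 160*a^2 + 40*a + t^2*(25*a - 50) + t*(-75*a^2 + 160*a - 20) + 160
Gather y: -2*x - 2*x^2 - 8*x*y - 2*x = -2*x^2 - 8*x*y - 4*x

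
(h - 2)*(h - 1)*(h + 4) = h^3 + h^2 - 10*h + 8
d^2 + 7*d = d*(d + 7)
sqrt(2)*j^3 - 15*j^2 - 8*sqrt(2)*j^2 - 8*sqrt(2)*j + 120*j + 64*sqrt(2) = (j - 8)*(j - 8*sqrt(2))*(sqrt(2)*j + 1)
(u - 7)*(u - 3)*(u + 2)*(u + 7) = u^4 - u^3 - 55*u^2 + 49*u + 294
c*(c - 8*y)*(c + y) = c^3 - 7*c^2*y - 8*c*y^2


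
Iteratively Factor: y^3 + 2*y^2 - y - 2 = (y - 1)*(y^2 + 3*y + 2) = (y - 1)*(y + 1)*(y + 2)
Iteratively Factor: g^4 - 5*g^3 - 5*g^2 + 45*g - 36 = (g - 4)*(g^3 - g^2 - 9*g + 9) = (g - 4)*(g + 3)*(g^2 - 4*g + 3) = (g - 4)*(g - 1)*(g + 3)*(g - 3)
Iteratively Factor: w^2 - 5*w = (w)*(w - 5)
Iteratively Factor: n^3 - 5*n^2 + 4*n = (n)*(n^2 - 5*n + 4) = n*(n - 1)*(n - 4)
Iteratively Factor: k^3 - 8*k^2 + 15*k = (k - 5)*(k^2 - 3*k) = (k - 5)*(k - 3)*(k)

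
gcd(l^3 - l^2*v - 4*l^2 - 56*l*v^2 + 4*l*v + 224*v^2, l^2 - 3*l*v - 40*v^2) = -l + 8*v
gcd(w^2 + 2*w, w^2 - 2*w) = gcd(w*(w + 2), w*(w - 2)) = w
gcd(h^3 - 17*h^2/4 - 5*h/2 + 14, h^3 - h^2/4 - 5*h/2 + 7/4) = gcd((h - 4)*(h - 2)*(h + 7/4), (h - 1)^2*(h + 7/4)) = h + 7/4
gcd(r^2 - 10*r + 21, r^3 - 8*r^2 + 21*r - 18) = r - 3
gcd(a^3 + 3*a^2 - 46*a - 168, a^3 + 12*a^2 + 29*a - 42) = a + 6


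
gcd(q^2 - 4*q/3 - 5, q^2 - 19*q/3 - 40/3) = q + 5/3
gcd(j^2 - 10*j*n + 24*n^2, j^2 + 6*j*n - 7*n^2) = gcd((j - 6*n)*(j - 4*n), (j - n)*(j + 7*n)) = 1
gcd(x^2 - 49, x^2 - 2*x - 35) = x - 7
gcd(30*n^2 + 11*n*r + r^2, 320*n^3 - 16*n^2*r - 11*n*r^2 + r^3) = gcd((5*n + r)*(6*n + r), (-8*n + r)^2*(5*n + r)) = 5*n + r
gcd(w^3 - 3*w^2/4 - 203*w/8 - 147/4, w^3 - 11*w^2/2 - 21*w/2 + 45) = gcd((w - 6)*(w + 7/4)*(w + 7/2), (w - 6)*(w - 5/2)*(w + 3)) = w - 6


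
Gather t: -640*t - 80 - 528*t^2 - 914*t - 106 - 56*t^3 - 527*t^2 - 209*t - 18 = -56*t^3 - 1055*t^2 - 1763*t - 204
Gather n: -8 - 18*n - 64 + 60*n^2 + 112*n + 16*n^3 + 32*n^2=16*n^3 + 92*n^2 + 94*n - 72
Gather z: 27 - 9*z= 27 - 9*z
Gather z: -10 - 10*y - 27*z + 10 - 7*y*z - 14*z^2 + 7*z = -10*y - 14*z^2 + z*(-7*y - 20)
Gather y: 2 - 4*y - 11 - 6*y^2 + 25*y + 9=-6*y^2 + 21*y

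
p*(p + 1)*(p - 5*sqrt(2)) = p^3 - 5*sqrt(2)*p^2 + p^2 - 5*sqrt(2)*p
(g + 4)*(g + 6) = g^2 + 10*g + 24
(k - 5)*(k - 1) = k^2 - 6*k + 5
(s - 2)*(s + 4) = s^2 + 2*s - 8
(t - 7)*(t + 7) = t^2 - 49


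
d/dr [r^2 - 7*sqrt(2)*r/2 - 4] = 2*r - 7*sqrt(2)/2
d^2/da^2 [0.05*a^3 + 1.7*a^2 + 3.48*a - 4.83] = 0.3*a + 3.4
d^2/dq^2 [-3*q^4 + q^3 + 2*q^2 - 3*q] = -36*q^2 + 6*q + 4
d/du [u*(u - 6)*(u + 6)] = 3*u^2 - 36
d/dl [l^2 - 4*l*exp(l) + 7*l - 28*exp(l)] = -4*l*exp(l) + 2*l - 32*exp(l) + 7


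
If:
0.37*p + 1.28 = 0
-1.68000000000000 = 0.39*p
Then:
No Solution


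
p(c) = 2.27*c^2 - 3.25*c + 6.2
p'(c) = 4.54*c - 3.25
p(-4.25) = 61.01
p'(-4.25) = -22.54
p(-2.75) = 32.30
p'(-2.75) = -15.74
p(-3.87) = 52.78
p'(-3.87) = -20.82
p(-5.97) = 106.51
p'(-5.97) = -30.35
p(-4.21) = 60.12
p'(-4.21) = -22.36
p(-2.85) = 33.90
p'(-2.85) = -16.19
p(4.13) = 31.50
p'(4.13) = 15.50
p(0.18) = 5.69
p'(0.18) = -2.43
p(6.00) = 68.42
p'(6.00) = 23.99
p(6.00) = 68.42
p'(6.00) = 23.99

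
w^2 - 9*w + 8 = (w - 8)*(w - 1)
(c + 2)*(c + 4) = c^2 + 6*c + 8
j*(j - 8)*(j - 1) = j^3 - 9*j^2 + 8*j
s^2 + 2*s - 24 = (s - 4)*(s + 6)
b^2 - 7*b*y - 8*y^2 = (b - 8*y)*(b + y)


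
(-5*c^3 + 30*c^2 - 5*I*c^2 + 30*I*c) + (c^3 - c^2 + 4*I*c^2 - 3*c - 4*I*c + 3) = -4*c^3 + 29*c^2 - I*c^2 - 3*c + 26*I*c + 3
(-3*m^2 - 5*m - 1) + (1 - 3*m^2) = -6*m^2 - 5*m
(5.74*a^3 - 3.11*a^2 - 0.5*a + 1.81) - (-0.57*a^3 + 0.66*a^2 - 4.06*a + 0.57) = 6.31*a^3 - 3.77*a^2 + 3.56*a + 1.24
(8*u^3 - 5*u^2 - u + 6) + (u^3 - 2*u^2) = 9*u^3 - 7*u^2 - u + 6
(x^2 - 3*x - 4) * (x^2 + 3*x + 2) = x^4 - 11*x^2 - 18*x - 8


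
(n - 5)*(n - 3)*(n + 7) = n^3 - n^2 - 41*n + 105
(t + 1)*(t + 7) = t^2 + 8*t + 7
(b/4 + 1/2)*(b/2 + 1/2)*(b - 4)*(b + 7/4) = b^4/8 + 3*b^3/32 - 47*b^2/32 - 51*b/16 - 7/4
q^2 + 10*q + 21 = (q + 3)*(q + 7)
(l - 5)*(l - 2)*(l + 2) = l^3 - 5*l^2 - 4*l + 20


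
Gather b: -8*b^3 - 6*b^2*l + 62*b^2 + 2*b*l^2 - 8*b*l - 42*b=-8*b^3 + b^2*(62 - 6*l) + b*(2*l^2 - 8*l - 42)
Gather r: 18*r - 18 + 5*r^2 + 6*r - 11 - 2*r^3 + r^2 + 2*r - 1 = -2*r^3 + 6*r^2 + 26*r - 30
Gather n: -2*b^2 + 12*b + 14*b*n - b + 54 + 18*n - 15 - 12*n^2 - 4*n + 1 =-2*b^2 + 11*b - 12*n^2 + n*(14*b + 14) + 40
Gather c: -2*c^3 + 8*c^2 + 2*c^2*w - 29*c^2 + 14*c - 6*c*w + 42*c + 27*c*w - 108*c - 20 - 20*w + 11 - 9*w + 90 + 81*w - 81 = -2*c^3 + c^2*(2*w - 21) + c*(21*w - 52) + 52*w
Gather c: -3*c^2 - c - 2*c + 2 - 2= -3*c^2 - 3*c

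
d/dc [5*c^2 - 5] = 10*c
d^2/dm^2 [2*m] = 0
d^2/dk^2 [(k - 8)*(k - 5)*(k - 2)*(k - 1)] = 12*k^2 - 96*k + 162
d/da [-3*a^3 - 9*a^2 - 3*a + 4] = -9*a^2 - 18*a - 3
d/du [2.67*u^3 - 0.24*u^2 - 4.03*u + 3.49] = 8.01*u^2 - 0.48*u - 4.03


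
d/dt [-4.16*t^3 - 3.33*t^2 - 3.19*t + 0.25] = -12.48*t^2 - 6.66*t - 3.19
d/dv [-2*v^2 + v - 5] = 1 - 4*v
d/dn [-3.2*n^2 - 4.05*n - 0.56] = -6.4*n - 4.05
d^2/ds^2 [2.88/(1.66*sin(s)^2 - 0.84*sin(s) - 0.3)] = (31.744512*sin(s)^4 - 12.047616*sin(s)^3 - 39.84768*sin(s)^2 + 23.369472*sin(s) - 6.932736)/(-1.66*sin(s)^2 + 0.84*sin(s) + 0.3)^3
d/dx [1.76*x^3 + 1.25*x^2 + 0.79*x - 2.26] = 5.28*x^2 + 2.5*x + 0.79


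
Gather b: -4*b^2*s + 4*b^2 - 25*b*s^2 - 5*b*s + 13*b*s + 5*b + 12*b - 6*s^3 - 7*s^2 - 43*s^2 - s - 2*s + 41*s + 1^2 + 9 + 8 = b^2*(4 - 4*s) + b*(-25*s^2 + 8*s + 17) - 6*s^3 - 50*s^2 + 38*s + 18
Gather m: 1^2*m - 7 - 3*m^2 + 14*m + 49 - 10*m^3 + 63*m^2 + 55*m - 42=-10*m^3 + 60*m^2 + 70*m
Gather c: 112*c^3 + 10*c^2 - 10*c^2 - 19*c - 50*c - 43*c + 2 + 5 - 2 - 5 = 112*c^3 - 112*c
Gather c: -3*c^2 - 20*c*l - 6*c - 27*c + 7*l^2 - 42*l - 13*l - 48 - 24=-3*c^2 + c*(-20*l - 33) + 7*l^2 - 55*l - 72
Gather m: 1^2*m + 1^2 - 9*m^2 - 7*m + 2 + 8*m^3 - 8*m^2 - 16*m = 8*m^3 - 17*m^2 - 22*m + 3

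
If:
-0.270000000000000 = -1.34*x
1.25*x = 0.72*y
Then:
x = 0.20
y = 0.35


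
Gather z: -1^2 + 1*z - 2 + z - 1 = 2*z - 4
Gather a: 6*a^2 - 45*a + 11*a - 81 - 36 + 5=6*a^2 - 34*a - 112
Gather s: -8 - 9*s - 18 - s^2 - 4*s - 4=-s^2 - 13*s - 30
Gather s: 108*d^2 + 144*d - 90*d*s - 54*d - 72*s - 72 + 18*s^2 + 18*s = 108*d^2 + 90*d + 18*s^2 + s*(-90*d - 54) - 72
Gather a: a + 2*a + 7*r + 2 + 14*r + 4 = 3*a + 21*r + 6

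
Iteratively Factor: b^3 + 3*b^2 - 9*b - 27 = (b - 3)*(b^2 + 6*b + 9) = (b - 3)*(b + 3)*(b + 3)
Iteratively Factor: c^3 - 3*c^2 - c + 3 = (c - 1)*(c^2 - 2*c - 3) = (c - 1)*(c + 1)*(c - 3)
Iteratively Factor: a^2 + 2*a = (a)*(a + 2)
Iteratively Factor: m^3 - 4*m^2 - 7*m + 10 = (m - 1)*(m^2 - 3*m - 10) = (m - 1)*(m + 2)*(m - 5)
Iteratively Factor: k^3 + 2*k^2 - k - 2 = (k + 2)*(k^2 - 1) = (k + 1)*(k + 2)*(k - 1)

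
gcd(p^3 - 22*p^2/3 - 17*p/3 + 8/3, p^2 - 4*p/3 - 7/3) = p + 1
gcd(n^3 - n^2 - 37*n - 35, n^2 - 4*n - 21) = n - 7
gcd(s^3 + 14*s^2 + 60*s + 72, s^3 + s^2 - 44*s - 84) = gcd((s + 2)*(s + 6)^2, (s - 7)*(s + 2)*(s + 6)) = s^2 + 8*s + 12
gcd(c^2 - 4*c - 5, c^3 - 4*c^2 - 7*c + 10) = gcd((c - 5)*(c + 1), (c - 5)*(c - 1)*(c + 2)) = c - 5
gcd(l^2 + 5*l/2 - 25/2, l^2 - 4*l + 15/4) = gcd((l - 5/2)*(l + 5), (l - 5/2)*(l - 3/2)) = l - 5/2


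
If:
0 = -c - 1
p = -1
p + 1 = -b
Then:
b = 0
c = -1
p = -1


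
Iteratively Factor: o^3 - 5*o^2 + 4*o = (o)*(o^2 - 5*o + 4) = o*(o - 4)*(o - 1)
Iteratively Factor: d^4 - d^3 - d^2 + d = (d - 1)*(d^3 - d) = d*(d - 1)*(d^2 - 1) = d*(d - 1)*(d + 1)*(d - 1)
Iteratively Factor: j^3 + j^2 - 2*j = (j + 2)*(j^2 - j) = j*(j + 2)*(j - 1)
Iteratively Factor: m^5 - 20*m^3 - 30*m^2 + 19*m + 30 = (m - 5)*(m^4 + 5*m^3 + 5*m^2 - 5*m - 6) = (m - 5)*(m + 1)*(m^3 + 4*m^2 + m - 6) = (m - 5)*(m + 1)*(m + 2)*(m^2 + 2*m - 3) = (m - 5)*(m - 1)*(m + 1)*(m + 2)*(m + 3)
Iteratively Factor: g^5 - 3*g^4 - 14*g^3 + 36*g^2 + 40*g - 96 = (g + 2)*(g^4 - 5*g^3 - 4*g^2 + 44*g - 48) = (g - 4)*(g + 2)*(g^3 - g^2 - 8*g + 12) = (g - 4)*(g - 2)*(g + 2)*(g^2 + g - 6) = (g - 4)*(g - 2)^2*(g + 2)*(g + 3)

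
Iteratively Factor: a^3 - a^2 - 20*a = (a - 5)*(a^2 + 4*a) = (a - 5)*(a + 4)*(a)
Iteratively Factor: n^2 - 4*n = (n)*(n - 4)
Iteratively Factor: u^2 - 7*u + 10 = (u - 5)*(u - 2)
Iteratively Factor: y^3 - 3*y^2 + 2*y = (y)*(y^2 - 3*y + 2) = y*(y - 2)*(y - 1)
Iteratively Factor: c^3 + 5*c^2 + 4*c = (c)*(c^2 + 5*c + 4) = c*(c + 4)*(c + 1)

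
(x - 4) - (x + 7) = -11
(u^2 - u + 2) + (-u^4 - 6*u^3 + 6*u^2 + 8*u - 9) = -u^4 - 6*u^3 + 7*u^2 + 7*u - 7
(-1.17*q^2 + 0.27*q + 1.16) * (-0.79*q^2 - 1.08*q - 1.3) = 0.9243*q^4 + 1.0503*q^3 + 0.313*q^2 - 1.6038*q - 1.508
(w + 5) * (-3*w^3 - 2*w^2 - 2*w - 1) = -3*w^4 - 17*w^3 - 12*w^2 - 11*w - 5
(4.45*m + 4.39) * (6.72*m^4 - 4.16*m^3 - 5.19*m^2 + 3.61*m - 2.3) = 29.904*m^5 + 10.9888*m^4 - 41.3579*m^3 - 6.7196*m^2 + 5.6129*m - 10.097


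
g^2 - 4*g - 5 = (g - 5)*(g + 1)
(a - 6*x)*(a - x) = a^2 - 7*a*x + 6*x^2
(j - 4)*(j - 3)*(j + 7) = j^3 - 37*j + 84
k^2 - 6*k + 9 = (k - 3)^2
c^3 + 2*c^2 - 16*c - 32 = (c - 4)*(c + 2)*(c + 4)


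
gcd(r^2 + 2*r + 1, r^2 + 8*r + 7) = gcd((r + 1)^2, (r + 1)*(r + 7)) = r + 1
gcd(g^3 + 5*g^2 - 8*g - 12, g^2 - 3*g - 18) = 1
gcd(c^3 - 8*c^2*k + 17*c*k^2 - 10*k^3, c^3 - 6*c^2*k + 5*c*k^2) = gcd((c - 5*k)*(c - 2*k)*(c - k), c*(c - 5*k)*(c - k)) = c^2 - 6*c*k + 5*k^2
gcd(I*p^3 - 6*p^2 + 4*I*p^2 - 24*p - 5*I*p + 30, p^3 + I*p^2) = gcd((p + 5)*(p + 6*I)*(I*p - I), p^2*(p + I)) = 1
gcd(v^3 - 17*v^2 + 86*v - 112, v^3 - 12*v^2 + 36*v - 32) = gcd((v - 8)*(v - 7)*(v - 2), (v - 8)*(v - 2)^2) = v^2 - 10*v + 16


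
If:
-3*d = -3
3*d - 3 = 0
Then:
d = 1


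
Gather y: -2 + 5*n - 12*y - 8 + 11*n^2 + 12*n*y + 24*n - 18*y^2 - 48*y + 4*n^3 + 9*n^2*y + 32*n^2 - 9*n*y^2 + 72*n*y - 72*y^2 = 4*n^3 + 43*n^2 + 29*n + y^2*(-9*n - 90) + y*(9*n^2 + 84*n - 60) - 10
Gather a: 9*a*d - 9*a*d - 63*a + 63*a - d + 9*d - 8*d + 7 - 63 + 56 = 0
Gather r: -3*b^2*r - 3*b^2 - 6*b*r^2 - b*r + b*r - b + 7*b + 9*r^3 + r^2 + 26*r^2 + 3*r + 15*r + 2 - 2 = -3*b^2 + 6*b + 9*r^3 + r^2*(27 - 6*b) + r*(18 - 3*b^2)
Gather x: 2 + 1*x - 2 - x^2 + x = -x^2 + 2*x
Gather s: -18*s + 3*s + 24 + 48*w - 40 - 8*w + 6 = -15*s + 40*w - 10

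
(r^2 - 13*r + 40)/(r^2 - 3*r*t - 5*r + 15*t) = (r - 8)/(r - 3*t)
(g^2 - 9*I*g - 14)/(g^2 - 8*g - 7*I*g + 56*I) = (g - 2*I)/(g - 8)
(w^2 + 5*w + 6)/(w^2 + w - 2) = (w + 3)/(w - 1)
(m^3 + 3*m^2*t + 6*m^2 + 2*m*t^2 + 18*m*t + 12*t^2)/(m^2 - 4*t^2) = (-m^2 - m*t - 6*m - 6*t)/(-m + 2*t)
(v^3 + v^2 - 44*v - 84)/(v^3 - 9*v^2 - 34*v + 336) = (v + 2)/(v - 8)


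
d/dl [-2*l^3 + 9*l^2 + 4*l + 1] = -6*l^2 + 18*l + 4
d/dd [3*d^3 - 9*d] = 9*d^2 - 9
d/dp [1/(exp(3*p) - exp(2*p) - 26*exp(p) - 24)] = (-3*exp(2*p) + 2*exp(p) + 26)*exp(p)/(-exp(3*p) + exp(2*p) + 26*exp(p) + 24)^2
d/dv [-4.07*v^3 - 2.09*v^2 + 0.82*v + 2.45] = -12.21*v^2 - 4.18*v + 0.82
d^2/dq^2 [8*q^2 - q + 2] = 16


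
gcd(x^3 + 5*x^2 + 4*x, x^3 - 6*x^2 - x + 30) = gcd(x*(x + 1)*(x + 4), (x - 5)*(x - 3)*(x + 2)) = 1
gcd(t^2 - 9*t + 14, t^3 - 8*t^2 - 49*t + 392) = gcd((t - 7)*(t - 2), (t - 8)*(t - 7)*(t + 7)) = t - 7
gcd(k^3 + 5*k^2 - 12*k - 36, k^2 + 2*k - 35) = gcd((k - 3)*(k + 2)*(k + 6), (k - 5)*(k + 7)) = 1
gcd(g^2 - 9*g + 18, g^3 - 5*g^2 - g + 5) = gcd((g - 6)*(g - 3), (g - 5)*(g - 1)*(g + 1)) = 1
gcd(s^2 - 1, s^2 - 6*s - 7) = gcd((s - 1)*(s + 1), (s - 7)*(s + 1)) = s + 1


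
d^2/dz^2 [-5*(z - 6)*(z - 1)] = -10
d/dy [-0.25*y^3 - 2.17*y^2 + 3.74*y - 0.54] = -0.75*y^2 - 4.34*y + 3.74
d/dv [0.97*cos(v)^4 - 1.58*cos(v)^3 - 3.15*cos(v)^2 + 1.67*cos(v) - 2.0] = (-3.88*cos(v)^3 + 4.74*cos(v)^2 + 6.3*cos(v) - 1.67)*sin(v)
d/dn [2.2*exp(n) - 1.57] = 2.2*exp(n)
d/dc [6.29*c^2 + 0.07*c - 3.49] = 12.58*c + 0.07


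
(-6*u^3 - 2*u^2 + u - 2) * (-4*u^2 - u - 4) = 24*u^5 + 14*u^4 + 22*u^3 + 15*u^2 - 2*u + 8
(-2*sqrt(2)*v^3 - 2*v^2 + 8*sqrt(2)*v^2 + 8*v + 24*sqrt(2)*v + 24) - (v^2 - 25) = -2*sqrt(2)*v^3 - 3*v^2 + 8*sqrt(2)*v^2 + 8*v + 24*sqrt(2)*v + 49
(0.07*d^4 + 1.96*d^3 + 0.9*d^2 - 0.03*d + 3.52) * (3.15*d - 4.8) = 0.2205*d^5 + 5.838*d^4 - 6.573*d^3 - 4.4145*d^2 + 11.232*d - 16.896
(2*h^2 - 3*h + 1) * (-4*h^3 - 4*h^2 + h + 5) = -8*h^5 + 4*h^4 + 10*h^3 + 3*h^2 - 14*h + 5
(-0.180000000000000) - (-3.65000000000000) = 3.47000000000000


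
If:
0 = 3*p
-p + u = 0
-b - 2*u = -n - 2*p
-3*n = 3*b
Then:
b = 0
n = 0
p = 0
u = 0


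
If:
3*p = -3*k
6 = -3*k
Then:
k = -2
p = 2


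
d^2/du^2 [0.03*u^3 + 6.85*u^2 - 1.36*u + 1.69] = 0.18*u + 13.7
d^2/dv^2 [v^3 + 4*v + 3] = 6*v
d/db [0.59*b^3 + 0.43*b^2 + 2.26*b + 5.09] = 1.77*b^2 + 0.86*b + 2.26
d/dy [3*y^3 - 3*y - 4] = 9*y^2 - 3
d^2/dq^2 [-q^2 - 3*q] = -2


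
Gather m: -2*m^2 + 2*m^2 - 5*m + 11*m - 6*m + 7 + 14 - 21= 0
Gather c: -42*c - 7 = -42*c - 7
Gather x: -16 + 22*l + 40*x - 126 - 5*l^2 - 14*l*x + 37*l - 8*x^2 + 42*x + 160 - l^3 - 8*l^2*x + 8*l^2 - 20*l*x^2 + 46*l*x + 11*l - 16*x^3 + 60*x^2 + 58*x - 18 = -l^3 + 3*l^2 + 70*l - 16*x^3 + x^2*(52 - 20*l) + x*(-8*l^2 + 32*l + 140)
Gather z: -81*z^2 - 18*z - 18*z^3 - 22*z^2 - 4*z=-18*z^3 - 103*z^2 - 22*z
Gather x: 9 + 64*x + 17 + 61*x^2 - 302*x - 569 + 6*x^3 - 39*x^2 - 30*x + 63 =6*x^3 + 22*x^2 - 268*x - 480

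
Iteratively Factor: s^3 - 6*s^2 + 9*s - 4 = (s - 1)*(s^2 - 5*s + 4) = (s - 4)*(s - 1)*(s - 1)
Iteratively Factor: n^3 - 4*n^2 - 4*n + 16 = (n + 2)*(n^2 - 6*n + 8) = (n - 4)*(n + 2)*(n - 2)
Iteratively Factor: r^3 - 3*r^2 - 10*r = (r)*(r^2 - 3*r - 10) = r*(r - 5)*(r + 2)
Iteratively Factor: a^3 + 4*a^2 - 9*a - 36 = (a + 3)*(a^2 + a - 12) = (a + 3)*(a + 4)*(a - 3)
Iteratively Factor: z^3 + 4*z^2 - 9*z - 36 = (z + 3)*(z^2 + z - 12) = (z - 3)*(z + 3)*(z + 4)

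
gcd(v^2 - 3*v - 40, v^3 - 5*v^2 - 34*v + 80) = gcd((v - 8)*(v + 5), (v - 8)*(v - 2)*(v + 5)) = v^2 - 3*v - 40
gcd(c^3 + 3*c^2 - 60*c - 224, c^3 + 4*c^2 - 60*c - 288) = c - 8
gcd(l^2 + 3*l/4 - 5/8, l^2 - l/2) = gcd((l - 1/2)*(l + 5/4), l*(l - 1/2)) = l - 1/2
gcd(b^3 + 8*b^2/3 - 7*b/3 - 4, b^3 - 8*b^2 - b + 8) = b + 1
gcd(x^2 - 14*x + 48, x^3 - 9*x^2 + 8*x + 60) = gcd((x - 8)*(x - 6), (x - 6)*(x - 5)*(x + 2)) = x - 6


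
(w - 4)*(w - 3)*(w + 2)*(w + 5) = w^4 - 27*w^2 + 14*w + 120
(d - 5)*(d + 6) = d^2 + d - 30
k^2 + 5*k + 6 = (k + 2)*(k + 3)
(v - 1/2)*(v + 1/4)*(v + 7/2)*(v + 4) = v^4 + 29*v^3/4 + 12*v^2 - 71*v/16 - 7/4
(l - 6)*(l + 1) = l^2 - 5*l - 6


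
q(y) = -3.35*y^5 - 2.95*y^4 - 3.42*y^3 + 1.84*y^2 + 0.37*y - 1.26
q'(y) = -16.75*y^4 - 11.8*y^3 - 10.26*y^2 + 3.68*y + 0.37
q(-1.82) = 59.31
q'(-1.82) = -152.96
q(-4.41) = 4798.20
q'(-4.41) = -5538.69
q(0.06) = -1.23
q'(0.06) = 0.55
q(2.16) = -248.07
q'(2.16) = -523.08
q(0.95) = -7.18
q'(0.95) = -29.15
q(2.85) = -888.95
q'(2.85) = -1450.72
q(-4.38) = 4634.34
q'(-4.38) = -5385.74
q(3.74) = -3181.56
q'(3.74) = -4023.87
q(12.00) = -900400.02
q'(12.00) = -369151.31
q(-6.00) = 23027.88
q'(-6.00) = -19550.27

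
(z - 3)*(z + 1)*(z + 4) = z^3 + 2*z^2 - 11*z - 12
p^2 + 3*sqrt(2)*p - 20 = (p - 2*sqrt(2))*(p + 5*sqrt(2))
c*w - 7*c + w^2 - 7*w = (c + w)*(w - 7)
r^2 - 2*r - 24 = (r - 6)*(r + 4)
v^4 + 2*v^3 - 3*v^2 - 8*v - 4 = (v - 2)*(v + 1)^2*(v + 2)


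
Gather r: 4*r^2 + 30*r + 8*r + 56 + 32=4*r^2 + 38*r + 88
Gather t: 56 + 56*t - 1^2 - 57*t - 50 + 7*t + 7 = 6*t + 12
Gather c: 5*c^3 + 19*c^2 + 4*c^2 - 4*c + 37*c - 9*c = 5*c^3 + 23*c^2 + 24*c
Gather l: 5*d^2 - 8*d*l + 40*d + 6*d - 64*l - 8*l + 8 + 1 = 5*d^2 + 46*d + l*(-8*d - 72) + 9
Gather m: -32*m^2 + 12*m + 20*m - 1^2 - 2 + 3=-32*m^2 + 32*m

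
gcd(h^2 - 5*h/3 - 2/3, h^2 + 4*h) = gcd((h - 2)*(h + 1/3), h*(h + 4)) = 1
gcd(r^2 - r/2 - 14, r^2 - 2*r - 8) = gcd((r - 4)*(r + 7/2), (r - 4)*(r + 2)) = r - 4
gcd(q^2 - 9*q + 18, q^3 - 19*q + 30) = q - 3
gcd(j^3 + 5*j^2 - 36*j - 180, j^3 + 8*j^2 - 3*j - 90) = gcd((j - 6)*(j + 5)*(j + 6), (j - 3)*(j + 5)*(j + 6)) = j^2 + 11*j + 30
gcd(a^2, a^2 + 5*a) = a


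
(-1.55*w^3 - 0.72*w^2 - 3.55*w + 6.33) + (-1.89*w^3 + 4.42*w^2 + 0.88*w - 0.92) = -3.44*w^3 + 3.7*w^2 - 2.67*w + 5.41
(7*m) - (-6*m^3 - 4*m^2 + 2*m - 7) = 6*m^3 + 4*m^2 + 5*m + 7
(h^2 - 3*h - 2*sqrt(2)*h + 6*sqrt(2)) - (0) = h^2 - 3*h - 2*sqrt(2)*h + 6*sqrt(2)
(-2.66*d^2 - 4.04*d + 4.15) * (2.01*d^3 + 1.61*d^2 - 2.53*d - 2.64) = -5.3466*d^5 - 12.403*d^4 + 8.5669*d^3 + 23.9251*d^2 + 0.166100000000002*d - 10.956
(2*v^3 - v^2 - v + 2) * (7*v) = 14*v^4 - 7*v^3 - 7*v^2 + 14*v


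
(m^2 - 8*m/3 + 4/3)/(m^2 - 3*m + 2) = (m - 2/3)/(m - 1)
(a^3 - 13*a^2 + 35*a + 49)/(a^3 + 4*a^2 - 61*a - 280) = (a^3 - 13*a^2 + 35*a + 49)/(a^3 + 4*a^2 - 61*a - 280)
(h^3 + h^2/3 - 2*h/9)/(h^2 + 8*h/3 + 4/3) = h*(3*h - 1)/(3*(h + 2))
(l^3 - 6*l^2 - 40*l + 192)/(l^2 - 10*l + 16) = (l^2 + 2*l - 24)/(l - 2)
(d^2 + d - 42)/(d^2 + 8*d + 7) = (d - 6)/(d + 1)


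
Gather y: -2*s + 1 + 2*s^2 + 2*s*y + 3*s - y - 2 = 2*s^2 + s + y*(2*s - 1) - 1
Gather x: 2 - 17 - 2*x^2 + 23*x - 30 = -2*x^2 + 23*x - 45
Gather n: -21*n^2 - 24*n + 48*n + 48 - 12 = -21*n^2 + 24*n + 36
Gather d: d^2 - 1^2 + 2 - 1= d^2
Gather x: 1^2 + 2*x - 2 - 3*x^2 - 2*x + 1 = -3*x^2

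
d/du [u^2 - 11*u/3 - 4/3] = 2*u - 11/3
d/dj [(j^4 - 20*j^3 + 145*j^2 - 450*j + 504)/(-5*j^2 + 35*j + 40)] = (-2*j^5 + 41*j^4 - 248*j^3 + 85*j^2 + 3328*j - 7128)/(5*(j^4 - 14*j^3 + 33*j^2 + 112*j + 64))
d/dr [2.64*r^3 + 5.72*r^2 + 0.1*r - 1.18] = 7.92*r^2 + 11.44*r + 0.1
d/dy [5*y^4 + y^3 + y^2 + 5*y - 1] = 20*y^3 + 3*y^2 + 2*y + 5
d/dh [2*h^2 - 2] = 4*h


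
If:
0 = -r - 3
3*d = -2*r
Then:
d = 2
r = -3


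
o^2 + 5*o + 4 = (o + 1)*(o + 4)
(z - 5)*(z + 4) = z^2 - z - 20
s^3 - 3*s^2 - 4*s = s*(s - 4)*(s + 1)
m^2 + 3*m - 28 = (m - 4)*(m + 7)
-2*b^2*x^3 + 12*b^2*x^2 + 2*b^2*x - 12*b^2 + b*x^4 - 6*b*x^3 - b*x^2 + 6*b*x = (-2*b + x)*(x - 6)*(x - 1)*(b*x + b)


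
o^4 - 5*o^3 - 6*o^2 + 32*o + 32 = (o - 4)^2*(o + 1)*(o + 2)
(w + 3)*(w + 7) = w^2 + 10*w + 21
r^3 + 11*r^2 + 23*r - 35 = (r - 1)*(r + 5)*(r + 7)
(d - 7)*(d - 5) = d^2 - 12*d + 35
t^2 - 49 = (t - 7)*(t + 7)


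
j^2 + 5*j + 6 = (j + 2)*(j + 3)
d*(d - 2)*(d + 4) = d^3 + 2*d^2 - 8*d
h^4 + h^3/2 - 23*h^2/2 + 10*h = h*(h - 5/2)*(h - 1)*(h + 4)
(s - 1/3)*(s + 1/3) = s^2 - 1/9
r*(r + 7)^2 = r^3 + 14*r^2 + 49*r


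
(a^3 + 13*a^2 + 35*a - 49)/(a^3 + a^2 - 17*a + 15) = (a^2 + 14*a + 49)/(a^2 + 2*a - 15)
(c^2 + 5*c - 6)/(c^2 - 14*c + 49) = (c^2 + 5*c - 6)/(c^2 - 14*c + 49)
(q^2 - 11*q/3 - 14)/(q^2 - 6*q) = (q + 7/3)/q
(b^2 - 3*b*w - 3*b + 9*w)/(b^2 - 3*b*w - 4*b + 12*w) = (b - 3)/(b - 4)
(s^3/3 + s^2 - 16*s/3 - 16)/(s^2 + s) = (s^3 + 3*s^2 - 16*s - 48)/(3*s*(s + 1))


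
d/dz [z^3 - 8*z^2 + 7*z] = 3*z^2 - 16*z + 7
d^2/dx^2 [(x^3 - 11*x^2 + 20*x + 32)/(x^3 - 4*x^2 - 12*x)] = 2*(-7*x^6 + 96*x^5 - 444*x^4 + 208*x^3 + 384*x^2 + 4608*x + 4608)/(x^3*(x^6 - 12*x^5 + 12*x^4 + 224*x^3 - 144*x^2 - 1728*x - 1728))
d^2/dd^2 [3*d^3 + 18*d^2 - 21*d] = 18*d + 36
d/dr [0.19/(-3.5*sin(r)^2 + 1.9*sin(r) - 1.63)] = (1.33*sin(r) - 0.361)*cos(r)/(3.5*sin(r)^2 - 1.9*sin(r) + 1.63)^2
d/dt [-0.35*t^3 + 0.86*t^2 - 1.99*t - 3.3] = -1.05*t^2 + 1.72*t - 1.99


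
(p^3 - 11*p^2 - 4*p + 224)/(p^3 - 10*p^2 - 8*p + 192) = (p - 7)/(p - 6)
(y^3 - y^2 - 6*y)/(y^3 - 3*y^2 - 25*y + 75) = y*(y + 2)/(y^2 - 25)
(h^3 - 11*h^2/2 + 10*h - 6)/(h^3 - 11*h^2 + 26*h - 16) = (h^2 - 7*h/2 + 3)/(h^2 - 9*h + 8)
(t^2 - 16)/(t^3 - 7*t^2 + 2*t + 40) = (t + 4)/(t^2 - 3*t - 10)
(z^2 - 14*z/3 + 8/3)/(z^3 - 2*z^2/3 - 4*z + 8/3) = (z - 4)/(z^2 - 4)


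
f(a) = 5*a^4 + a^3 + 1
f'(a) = 20*a^3 + 3*a^2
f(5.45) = 4574.07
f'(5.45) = 3326.68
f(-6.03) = 6392.32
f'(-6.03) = -4276.04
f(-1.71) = 38.75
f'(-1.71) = -91.23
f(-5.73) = 5202.86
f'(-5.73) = -3664.15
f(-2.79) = 282.24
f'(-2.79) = -411.00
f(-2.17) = 101.65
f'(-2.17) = -190.24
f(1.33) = 19.00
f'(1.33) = 52.36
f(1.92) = 76.03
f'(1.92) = 152.62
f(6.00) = 6697.00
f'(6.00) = 4428.00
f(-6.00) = 6265.00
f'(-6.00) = -4212.00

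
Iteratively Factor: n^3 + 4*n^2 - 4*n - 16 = (n + 4)*(n^2 - 4) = (n - 2)*(n + 4)*(n + 2)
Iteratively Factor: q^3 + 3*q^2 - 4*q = (q - 1)*(q^2 + 4*q) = (q - 1)*(q + 4)*(q)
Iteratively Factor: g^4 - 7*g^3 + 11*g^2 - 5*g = (g)*(g^3 - 7*g^2 + 11*g - 5) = g*(g - 1)*(g^2 - 6*g + 5) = g*(g - 5)*(g - 1)*(g - 1)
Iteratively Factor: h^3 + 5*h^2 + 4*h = (h + 1)*(h^2 + 4*h) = (h + 1)*(h + 4)*(h)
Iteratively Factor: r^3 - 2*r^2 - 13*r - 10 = (r + 1)*(r^2 - 3*r - 10) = (r - 5)*(r + 1)*(r + 2)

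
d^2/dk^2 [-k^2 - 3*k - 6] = -2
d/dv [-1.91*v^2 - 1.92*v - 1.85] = -3.82*v - 1.92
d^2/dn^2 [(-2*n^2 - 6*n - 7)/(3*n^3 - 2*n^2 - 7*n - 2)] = 2*(-18*n^6 - 162*n^5 - 396*n^4 + 130*n^3 + 165*n^2 - 348*n - 239)/(27*n^9 - 54*n^8 - 153*n^7 + 190*n^6 + 429*n^5 - 66*n^4 - 475*n^3 - 318*n^2 - 84*n - 8)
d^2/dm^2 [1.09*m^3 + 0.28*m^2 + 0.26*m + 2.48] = 6.54*m + 0.56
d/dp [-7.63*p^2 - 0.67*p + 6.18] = -15.26*p - 0.67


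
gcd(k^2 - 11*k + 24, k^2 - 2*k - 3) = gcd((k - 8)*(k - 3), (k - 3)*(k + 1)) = k - 3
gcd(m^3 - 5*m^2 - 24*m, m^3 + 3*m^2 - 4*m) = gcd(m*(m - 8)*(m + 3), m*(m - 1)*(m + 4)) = m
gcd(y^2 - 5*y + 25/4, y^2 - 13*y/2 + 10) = y - 5/2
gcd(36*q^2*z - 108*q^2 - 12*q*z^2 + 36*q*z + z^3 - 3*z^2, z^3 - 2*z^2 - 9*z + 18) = z - 3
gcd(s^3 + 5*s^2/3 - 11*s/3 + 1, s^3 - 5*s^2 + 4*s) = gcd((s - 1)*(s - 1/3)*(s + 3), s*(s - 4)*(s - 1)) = s - 1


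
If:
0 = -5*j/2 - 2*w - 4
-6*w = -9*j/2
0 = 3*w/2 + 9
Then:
No Solution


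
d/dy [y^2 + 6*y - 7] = 2*y + 6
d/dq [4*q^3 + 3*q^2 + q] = 12*q^2 + 6*q + 1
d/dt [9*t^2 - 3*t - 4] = 18*t - 3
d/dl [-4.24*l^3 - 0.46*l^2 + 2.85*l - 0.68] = -12.72*l^2 - 0.92*l + 2.85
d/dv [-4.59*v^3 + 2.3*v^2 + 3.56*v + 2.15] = -13.77*v^2 + 4.6*v + 3.56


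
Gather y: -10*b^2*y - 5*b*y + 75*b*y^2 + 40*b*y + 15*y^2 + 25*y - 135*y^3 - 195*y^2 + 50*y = -135*y^3 + y^2*(75*b - 180) + y*(-10*b^2 + 35*b + 75)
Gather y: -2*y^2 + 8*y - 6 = -2*y^2 + 8*y - 6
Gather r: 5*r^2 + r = 5*r^2 + r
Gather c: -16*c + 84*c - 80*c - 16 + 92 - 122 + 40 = -12*c - 6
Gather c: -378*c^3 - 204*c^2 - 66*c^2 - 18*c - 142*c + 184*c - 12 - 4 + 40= -378*c^3 - 270*c^2 + 24*c + 24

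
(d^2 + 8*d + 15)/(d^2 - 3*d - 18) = (d + 5)/(d - 6)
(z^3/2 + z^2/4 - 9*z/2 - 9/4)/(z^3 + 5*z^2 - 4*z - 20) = (2*z^3 + z^2 - 18*z - 9)/(4*(z^3 + 5*z^2 - 4*z - 20))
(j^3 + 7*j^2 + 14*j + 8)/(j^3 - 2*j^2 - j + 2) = (j^2 + 6*j + 8)/(j^2 - 3*j + 2)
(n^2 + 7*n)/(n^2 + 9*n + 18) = n*(n + 7)/(n^2 + 9*n + 18)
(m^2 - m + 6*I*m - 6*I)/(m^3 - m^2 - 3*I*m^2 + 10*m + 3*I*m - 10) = (m + 6*I)/(m^2 - 3*I*m + 10)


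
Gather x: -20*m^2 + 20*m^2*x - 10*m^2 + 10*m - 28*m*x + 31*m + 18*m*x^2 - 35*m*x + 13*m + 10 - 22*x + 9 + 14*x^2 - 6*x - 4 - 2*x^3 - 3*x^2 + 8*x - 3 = -30*m^2 + 54*m - 2*x^3 + x^2*(18*m + 11) + x*(20*m^2 - 63*m - 20) + 12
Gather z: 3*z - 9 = 3*z - 9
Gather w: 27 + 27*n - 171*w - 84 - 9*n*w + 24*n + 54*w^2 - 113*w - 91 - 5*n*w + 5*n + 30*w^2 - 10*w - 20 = 56*n + 84*w^2 + w*(-14*n - 294) - 168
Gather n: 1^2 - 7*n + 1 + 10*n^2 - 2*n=10*n^2 - 9*n + 2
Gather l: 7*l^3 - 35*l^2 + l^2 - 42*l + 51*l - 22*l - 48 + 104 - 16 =7*l^3 - 34*l^2 - 13*l + 40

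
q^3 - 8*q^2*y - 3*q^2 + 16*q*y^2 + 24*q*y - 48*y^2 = (q - 3)*(q - 4*y)^2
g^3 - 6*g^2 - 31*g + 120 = (g - 8)*(g - 3)*(g + 5)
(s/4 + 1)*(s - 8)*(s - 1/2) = s^3/4 - 9*s^2/8 - 15*s/2 + 4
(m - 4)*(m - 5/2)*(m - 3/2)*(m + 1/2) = m^4 - 15*m^3/2 + 63*m^2/4 - 41*m/8 - 15/2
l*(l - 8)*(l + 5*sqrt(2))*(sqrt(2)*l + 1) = sqrt(2)*l^4 - 8*sqrt(2)*l^3 + 11*l^3 - 88*l^2 + 5*sqrt(2)*l^2 - 40*sqrt(2)*l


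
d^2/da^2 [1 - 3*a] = 0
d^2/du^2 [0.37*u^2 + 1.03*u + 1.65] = 0.740000000000000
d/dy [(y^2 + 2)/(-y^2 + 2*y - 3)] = 2*(y^2 - y - 2)/(y^4 - 4*y^3 + 10*y^2 - 12*y + 9)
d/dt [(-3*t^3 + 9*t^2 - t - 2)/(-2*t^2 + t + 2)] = t*(6*t^3 - 6*t^2 - 11*t + 28)/(4*t^4 - 4*t^3 - 7*t^2 + 4*t + 4)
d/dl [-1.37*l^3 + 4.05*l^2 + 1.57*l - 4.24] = -4.11*l^2 + 8.1*l + 1.57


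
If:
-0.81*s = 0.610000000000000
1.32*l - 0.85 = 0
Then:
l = 0.64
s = -0.75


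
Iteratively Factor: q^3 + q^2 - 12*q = (q)*(q^2 + q - 12) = q*(q + 4)*(q - 3)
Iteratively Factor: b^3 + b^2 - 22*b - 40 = (b + 2)*(b^2 - b - 20) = (b + 2)*(b + 4)*(b - 5)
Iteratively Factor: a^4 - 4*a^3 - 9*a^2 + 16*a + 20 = (a + 2)*(a^3 - 6*a^2 + 3*a + 10) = (a - 2)*(a + 2)*(a^2 - 4*a - 5) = (a - 2)*(a + 1)*(a + 2)*(a - 5)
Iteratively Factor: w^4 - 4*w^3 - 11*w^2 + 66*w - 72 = (w - 2)*(w^3 - 2*w^2 - 15*w + 36) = (w - 3)*(w - 2)*(w^2 + w - 12) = (w - 3)*(w - 2)*(w + 4)*(w - 3)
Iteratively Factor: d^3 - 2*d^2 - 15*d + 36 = (d - 3)*(d^2 + d - 12) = (d - 3)^2*(d + 4)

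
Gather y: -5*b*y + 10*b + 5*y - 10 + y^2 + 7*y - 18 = 10*b + y^2 + y*(12 - 5*b) - 28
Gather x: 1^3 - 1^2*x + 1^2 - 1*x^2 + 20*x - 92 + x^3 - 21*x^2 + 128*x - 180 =x^3 - 22*x^2 + 147*x - 270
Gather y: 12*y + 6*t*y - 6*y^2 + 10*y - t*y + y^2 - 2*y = -5*y^2 + y*(5*t + 20)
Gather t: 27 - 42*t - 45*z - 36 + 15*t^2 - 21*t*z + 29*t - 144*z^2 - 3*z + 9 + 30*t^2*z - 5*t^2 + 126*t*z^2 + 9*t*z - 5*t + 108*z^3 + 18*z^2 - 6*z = t^2*(30*z + 10) + t*(126*z^2 - 12*z - 18) + 108*z^3 - 126*z^2 - 54*z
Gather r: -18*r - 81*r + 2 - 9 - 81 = -99*r - 88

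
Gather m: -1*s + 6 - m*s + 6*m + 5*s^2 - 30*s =m*(6 - s) + 5*s^2 - 31*s + 6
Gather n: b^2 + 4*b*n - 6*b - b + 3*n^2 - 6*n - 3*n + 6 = b^2 - 7*b + 3*n^2 + n*(4*b - 9) + 6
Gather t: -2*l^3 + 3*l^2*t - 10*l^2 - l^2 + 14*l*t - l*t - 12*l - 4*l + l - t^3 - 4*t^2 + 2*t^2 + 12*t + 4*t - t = -2*l^3 - 11*l^2 - 15*l - t^3 - 2*t^2 + t*(3*l^2 + 13*l + 15)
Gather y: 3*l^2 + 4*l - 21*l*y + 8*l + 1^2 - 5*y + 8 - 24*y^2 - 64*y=3*l^2 + 12*l - 24*y^2 + y*(-21*l - 69) + 9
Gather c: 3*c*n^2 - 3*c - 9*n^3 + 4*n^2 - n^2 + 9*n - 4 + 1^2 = c*(3*n^2 - 3) - 9*n^3 + 3*n^2 + 9*n - 3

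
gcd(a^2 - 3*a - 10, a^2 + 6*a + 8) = a + 2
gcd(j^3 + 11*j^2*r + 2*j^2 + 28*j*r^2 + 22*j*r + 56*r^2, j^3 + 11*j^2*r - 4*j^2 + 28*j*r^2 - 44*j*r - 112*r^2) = j^2 + 11*j*r + 28*r^2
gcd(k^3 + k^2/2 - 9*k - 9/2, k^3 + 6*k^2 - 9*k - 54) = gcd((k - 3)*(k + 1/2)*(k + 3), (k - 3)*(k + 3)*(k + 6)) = k^2 - 9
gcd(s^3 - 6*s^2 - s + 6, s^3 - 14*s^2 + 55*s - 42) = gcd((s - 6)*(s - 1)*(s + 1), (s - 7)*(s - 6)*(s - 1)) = s^2 - 7*s + 6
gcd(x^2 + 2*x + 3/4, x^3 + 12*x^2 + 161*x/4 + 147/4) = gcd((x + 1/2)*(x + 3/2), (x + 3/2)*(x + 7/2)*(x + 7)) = x + 3/2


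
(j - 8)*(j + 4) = j^2 - 4*j - 32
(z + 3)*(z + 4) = z^2 + 7*z + 12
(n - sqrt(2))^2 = n^2 - 2*sqrt(2)*n + 2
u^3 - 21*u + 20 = (u - 4)*(u - 1)*(u + 5)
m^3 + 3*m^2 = m^2*(m + 3)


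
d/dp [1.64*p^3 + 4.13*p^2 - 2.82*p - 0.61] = 4.92*p^2 + 8.26*p - 2.82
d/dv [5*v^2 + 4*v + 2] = 10*v + 4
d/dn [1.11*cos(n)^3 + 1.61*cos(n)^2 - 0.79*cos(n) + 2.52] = (-3.33*cos(n)^2 - 3.22*cos(n) + 0.79)*sin(n)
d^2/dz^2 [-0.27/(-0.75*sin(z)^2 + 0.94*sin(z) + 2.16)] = (0.6075*sin(z)^4 - 0.57105*sin(z)^3 + 1.076922*sin(z)^2 + 0.593892*sin(z) - 1.351944)/(-0.75*sin(z)^2 + 0.94*sin(z) + 2.16)^3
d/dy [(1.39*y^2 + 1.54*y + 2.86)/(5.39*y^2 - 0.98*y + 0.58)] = (-9.6628*y^2 - 29.2184*y + 3.696)/(29.0521*y^4 - 10.5644*y^3 + 7.2128*y^2 - 1.1368*y + 0.3364)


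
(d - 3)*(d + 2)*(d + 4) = d^3 + 3*d^2 - 10*d - 24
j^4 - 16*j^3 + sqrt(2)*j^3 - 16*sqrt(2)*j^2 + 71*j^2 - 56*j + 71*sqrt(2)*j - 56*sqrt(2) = (j - 8)*(j - 7)*(j - 1)*(j + sqrt(2))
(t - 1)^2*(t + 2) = t^3 - 3*t + 2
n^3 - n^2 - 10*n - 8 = (n - 4)*(n + 1)*(n + 2)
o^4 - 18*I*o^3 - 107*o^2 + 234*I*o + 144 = (o - 8*I)*(o - 6*I)*(o - 3*I)*(o - I)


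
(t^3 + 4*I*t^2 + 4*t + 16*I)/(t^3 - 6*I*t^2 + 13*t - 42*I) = (t^2 + 6*I*t - 8)/(t^2 - 4*I*t + 21)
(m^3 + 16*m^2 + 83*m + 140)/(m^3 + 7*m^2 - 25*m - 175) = (m + 4)/(m - 5)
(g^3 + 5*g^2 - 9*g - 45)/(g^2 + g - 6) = (g^2 + 2*g - 15)/(g - 2)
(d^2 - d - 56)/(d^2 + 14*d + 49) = (d - 8)/(d + 7)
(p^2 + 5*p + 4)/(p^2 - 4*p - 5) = (p + 4)/(p - 5)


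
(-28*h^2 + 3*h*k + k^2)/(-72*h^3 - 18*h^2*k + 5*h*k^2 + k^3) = (7*h + k)/(18*h^2 + 9*h*k + k^2)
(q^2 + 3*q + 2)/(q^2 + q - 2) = (q + 1)/(q - 1)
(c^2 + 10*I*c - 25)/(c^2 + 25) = (c + 5*I)/(c - 5*I)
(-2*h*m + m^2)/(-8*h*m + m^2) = (2*h - m)/(8*h - m)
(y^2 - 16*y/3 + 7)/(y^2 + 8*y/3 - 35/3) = (y - 3)/(y + 5)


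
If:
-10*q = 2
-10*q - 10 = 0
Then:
No Solution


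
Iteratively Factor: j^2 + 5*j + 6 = (j + 3)*(j + 2)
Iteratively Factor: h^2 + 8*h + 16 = (h + 4)*(h + 4)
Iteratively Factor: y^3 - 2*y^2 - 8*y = (y + 2)*(y^2 - 4*y) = (y - 4)*(y + 2)*(y)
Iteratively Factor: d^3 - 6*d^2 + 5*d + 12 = (d - 4)*(d^2 - 2*d - 3) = (d - 4)*(d + 1)*(d - 3)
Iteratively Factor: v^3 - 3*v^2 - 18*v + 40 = (v + 4)*(v^2 - 7*v + 10) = (v - 5)*(v + 4)*(v - 2)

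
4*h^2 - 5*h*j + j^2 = (-4*h + j)*(-h + j)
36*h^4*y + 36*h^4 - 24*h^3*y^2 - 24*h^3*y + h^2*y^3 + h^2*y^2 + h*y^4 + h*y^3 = (-3*h + y)*(-2*h + y)*(6*h + y)*(h*y + h)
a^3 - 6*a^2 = a^2*(a - 6)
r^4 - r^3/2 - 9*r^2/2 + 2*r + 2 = (r - 2)*(r - 1)*(r + 1/2)*(r + 2)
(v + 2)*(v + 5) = v^2 + 7*v + 10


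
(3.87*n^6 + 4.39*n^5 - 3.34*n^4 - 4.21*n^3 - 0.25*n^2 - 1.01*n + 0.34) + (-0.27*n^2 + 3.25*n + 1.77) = 3.87*n^6 + 4.39*n^5 - 3.34*n^4 - 4.21*n^3 - 0.52*n^2 + 2.24*n + 2.11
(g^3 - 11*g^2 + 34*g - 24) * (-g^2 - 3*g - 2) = -g^5 + 8*g^4 - 3*g^3 - 56*g^2 + 4*g + 48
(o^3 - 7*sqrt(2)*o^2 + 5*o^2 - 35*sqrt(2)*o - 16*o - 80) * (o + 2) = o^4 - 7*sqrt(2)*o^3 + 7*o^3 - 49*sqrt(2)*o^2 - 6*o^2 - 112*o - 70*sqrt(2)*o - 160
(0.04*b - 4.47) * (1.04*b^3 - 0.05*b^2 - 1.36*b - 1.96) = 0.0416*b^4 - 4.6508*b^3 + 0.1691*b^2 + 6.0008*b + 8.7612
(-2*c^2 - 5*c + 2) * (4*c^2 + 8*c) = -8*c^4 - 36*c^3 - 32*c^2 + 16*c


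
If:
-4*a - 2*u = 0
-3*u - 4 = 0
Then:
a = 2/3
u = -4/3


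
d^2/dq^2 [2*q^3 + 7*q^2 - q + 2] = 12*q + 14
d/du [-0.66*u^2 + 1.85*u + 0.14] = 1.85 - 1.32*u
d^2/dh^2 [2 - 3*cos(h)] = 3*cos(h)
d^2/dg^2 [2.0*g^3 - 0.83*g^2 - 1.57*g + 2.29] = 12.0*g - 1.66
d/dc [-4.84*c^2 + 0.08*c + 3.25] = 0.08 - 9.68*c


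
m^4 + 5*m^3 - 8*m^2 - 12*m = m*(m - 2)*(m + 1)*(m + 6)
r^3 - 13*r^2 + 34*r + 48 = (r - 8)*(r - 6)*(r + 1)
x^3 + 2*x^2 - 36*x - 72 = (x - 6)*(x + 2)*(x + 6)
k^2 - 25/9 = (k - 5/3)*(k + 5/3)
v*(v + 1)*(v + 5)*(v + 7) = v^4 + 13*v^3 + 47*v^2 + 35*v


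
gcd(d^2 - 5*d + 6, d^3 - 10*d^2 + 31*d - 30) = d^2 - 5*d + 6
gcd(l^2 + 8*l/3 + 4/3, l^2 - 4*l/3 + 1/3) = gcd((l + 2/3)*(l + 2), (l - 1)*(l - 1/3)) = 1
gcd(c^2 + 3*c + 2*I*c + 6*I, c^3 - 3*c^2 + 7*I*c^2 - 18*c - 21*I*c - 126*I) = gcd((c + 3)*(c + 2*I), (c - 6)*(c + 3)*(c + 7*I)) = c + 3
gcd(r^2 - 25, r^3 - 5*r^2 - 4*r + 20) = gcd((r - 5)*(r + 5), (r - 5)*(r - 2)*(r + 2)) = r - 5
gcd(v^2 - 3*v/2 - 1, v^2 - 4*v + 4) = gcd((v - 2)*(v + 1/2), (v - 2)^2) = v - 2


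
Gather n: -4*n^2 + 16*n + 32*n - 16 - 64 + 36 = -4*n^2 + 48*n - 44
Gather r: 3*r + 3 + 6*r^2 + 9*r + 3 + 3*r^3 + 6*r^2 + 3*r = 3*r^3 + 12*r^2 + 15*r + 6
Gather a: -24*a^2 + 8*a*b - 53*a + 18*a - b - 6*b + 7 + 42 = -24*a^2 + a*(8*b - 35) - 7*b + 49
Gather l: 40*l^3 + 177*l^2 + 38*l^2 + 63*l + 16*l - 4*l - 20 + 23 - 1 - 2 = 40*l^3 + 215*l^2 + 75*l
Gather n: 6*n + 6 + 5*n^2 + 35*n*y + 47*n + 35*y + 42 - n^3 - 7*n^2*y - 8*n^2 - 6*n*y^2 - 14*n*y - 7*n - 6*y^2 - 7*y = -n^3 + n^2*(-7*y - 3) + n*(-6*y^2 + 21*y + 46) - 6*y^2 + 28*y + 48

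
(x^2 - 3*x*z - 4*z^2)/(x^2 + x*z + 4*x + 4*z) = (x - 4*z)/(x + 4)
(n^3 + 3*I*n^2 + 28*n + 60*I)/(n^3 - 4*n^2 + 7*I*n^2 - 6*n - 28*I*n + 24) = (n^2 - 3*I*n + 10)/(n^2 + n*(-4 + I) - 4*I)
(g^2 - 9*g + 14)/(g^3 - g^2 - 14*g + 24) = (g - 7)/(g^2 + g - 12)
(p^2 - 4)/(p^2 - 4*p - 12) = (p - 2)/(p - 6)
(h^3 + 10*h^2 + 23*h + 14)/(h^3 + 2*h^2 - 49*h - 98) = (h + 1)/(h - 7)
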